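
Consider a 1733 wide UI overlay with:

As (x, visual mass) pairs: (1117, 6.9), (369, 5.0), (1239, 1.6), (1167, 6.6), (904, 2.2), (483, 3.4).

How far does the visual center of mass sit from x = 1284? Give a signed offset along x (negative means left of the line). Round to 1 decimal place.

≈ -394.2

Weights sum to 6.9 + 5.0 + 1.6 + 6.6 + 2.2 + 3.4 = 25.7.
Σw·x = 22867.9; x̄ = 22867.9/25.7 ≈ 889.80.
Difference: 889.80 − 1284 ≈ -394.20.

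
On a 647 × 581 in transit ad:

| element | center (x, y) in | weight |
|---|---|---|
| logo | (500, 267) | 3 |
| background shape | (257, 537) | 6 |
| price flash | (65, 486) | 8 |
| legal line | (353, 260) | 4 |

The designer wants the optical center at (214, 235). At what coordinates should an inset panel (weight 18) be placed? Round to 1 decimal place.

New total weight: (3 + 6 + 8 + 4) + 18 = 39.
x: target moment 39×214 = 8346; current 3·500 + 6·257 + 8·65 + 4·353 = 4974; the inset panel supplies 3372, so x = 3372/18 ≈ 187.33.
y: target moment 39×235 = 9165; current 3·267 + 6·537 + 8·486 + 4·260 = 8951; the inset panel supplies 214, so y = 214/18 ≈ 11.89.

(187.3, 11.9)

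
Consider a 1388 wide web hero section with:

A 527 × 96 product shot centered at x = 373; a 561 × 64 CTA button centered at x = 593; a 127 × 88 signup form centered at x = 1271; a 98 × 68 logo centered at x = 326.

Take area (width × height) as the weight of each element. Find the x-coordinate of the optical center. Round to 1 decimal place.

x ≈ 541.9

Areas: product shot 527·96 = 50592, CTA button 561·64 = 35904, signup form 127·88 = 11176, logo 98·68 = 6664. Total weight = 104336.
x: (50592·373 + 35904·593 + 11176·1271 + 6664·326) / 104336 = 56539048 / 104336 ≈ 541.89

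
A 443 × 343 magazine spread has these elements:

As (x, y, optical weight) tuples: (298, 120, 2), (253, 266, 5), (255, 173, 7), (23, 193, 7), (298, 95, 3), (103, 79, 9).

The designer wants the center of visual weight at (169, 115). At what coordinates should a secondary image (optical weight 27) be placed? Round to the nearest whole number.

(167, 66)

After adding the secondary image, total weight = 2 + 5 + 7 + 7 + 3 + 9 + 27 = 60.
x: target moment 60×169 = 10140; current 2·298 + 5·253 + 7·255 + 7·23 + 3·298 + 9·103 = 5628; the secondary image supplies 4512, so x = 4512/27 ≈ 167.11.
y: target moment 60×115 = 6900; current 2·120 + 5·266 + 7·173 + 7·193 + 3·95 + 9·79 = 5128; the secondary image supplies 1772, so y = 1772/27 ≈ 65.63.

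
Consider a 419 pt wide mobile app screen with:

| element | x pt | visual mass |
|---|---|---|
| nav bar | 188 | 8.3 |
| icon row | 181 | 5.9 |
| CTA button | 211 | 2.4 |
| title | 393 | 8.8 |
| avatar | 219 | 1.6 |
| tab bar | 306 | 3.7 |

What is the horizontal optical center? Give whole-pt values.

Weights sum to 8.3 + 5.9 + 2.4 + 8.8 + 1.6 + 3.7 = 30.7.
x: moment 8075.7 / weight 30.7 ≈ 263.05

x ≈ 263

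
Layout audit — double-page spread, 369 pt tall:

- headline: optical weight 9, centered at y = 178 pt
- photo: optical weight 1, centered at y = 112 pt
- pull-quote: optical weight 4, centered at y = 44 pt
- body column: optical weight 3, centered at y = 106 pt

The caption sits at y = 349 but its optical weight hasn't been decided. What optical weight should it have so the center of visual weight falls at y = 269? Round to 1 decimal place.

Known weights sum to 9 + 1 + 4 + 3 = 17; their moment is 9·178 + 1·112 + 4·44 + 3·106 = 2208.
For the centroid to hit 269: (2208 + w·349) / (17 + w) = 269.
Rearranging, w·(349 − 269) = 269·17 − 2208 = 2365, so w ≈ 2365/80 = 29.56.

w ≈ 29.6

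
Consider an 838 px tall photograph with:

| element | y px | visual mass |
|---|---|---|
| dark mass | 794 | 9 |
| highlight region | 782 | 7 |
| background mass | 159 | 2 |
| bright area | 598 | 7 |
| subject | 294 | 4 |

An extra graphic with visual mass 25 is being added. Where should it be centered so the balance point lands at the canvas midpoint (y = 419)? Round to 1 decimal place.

y ≈ 173.0

New total weight: (9 + 7 + 2 + 7 + 4) + 25 = 54.
Along y: (18300 + 25·y) / 54 = 419 (existing moment 9·794 + 7·782 + 2·159 + 7·598 + 4·294 = 18300) ⇒ y = (22626 − 18300) / 25 ≈ 173.04.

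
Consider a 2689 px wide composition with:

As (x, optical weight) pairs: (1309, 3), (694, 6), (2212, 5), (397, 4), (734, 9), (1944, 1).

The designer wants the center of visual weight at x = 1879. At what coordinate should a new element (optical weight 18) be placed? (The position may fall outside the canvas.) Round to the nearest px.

New total weight: (3 + 6 + 5 + 4 + 9 + 1) + 18 = 46.
x: need Σw·x = 46·1879 = 86434. Existing = 3·1309 + 6·694 + 5·2212 + 4·397 + 9·734 + 1·1944 = 29289. Remainder 57145 / 18 ≈ 3174.72.

x ≈ 3175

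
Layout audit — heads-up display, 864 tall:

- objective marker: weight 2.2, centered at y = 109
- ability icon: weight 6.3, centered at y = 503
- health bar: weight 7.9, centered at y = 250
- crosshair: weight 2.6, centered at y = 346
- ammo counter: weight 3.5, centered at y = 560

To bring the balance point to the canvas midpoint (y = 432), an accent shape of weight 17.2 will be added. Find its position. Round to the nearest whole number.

New total weight: (2.2 + 6.3 + 7.9 + 2.6 + 3.5) + 17.2 = 39.7.
y: need Σw·y = 39.7·432 = 17150.4. Existing = 2.2·109 + 6.3·503 + 7.9·250 + 2.6·346 + 3.5·560 = 8243.3. Remainder 8907.1 / 17.2 ≈ 517.85.

y ≈ 518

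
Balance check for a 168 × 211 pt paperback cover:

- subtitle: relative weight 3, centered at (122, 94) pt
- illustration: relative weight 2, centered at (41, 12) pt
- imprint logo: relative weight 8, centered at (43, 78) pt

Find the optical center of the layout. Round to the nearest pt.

Weights sum to 3 + 2 + 8 = 13.
Σw·x = 3·122 + 2·41 + 8·43 = 792, so x̄ = 792/13 ≈ 60.92.
Σw·y = 3·94 + 2·12 + 8·78 = 930, so ȳ = 930/13 ≈ 71.54.

(61, 72)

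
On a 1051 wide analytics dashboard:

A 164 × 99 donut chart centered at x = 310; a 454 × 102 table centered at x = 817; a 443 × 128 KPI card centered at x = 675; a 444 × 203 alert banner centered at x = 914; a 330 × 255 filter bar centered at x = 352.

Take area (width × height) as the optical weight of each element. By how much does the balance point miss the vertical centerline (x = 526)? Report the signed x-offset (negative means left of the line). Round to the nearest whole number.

≈ 132

Taking area as weight: donut chart 164·99 = 16236, table 454·102 = 46308, KPI card 443·128 = 56704, alert banner 444·203 = 90132, filter bar 330·255 = 84150. Sum 293530.
x: (16236·310 + 46308·817 + 56704·675 + 90132·914 + 84150·352) / 293530 = 193143444 / 293530 ≈ 658.00
Against x = 526, that's 658.00 − 526 = 132.00.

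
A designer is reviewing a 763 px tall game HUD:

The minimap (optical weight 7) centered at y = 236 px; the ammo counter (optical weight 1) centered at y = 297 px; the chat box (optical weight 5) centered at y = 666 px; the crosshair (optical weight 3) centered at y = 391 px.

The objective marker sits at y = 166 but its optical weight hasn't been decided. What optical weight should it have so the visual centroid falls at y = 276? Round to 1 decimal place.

Existing Σw = 16 (7 + 1 + 5 + 3); existing moment 7·236 + 1·297 + 5·666 + 3·391 = 6452.
For the centroid to hit 276: (6452 + w·166) / (16 + w) = 276.
Rearranging, w·(166 − 276) = 276·16 − 6452 = -2036, so w ≈ -2036/-110 = 18.51.

w ≈ 18.5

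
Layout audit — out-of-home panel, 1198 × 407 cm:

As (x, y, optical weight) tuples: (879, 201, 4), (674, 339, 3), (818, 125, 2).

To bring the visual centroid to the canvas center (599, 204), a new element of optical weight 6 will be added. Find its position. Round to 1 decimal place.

New total weight: (4 + 3 + 2) + 6 = 15.
x: target moment 15×599 = 8985; current 4·879 + 3·674 + 2·818 = 7174; the new element supplies 1811, so x = 1811/6 ≈ 301.83.
y: target moment 15×204 = 3060; current 4·201 + 3·339 + 2·125 = 2071; the new element supplies 989, so y = 989/6 ≈ 164.83.

(301.8, 164.8)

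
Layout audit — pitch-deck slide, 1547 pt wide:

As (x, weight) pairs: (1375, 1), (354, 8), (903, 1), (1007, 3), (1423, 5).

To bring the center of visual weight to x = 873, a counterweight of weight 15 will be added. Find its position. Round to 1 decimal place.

New total weight: (1 + 8 + 1 + 3 + 5) + 15 = 33.
Along x: (15246 + 15·x) / 33 = 873 (existing moment 1·1375 + 8·354 + 1·903 + 3·1007 + 5·1423 = 15246) ⇒ x = (28809 − 15246) / 15 ≈ 904.20.

x ≈ 904.2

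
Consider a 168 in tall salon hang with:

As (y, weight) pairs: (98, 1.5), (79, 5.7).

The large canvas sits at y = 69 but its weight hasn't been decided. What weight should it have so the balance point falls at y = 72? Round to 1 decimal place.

w ≈ 26.3

Known weights sum to 1.5 + 5.7 = 7.2; their moment is 1.5·98 + 5.7·79 = 597.3.
Balance at y = 72 requires (597.3 + w·69) / (7.2 + w) = 72.
Rearranging, w·(69 − 72) = 72·7.2 − 597.3 = -78.9, so w ≈ -78.9/-3 = 26.30.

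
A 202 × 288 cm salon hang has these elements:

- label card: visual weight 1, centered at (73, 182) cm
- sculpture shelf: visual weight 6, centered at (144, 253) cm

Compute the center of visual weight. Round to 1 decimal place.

Total weight = 1 + 6 = 7.
x: (1·73 + 6·144) / 7 = 937 / 7 ≈ 133.86
y: (1·182 + 6·253) / 7 = 1700 / 7 ≈ 242.86

(133.9, 242.9)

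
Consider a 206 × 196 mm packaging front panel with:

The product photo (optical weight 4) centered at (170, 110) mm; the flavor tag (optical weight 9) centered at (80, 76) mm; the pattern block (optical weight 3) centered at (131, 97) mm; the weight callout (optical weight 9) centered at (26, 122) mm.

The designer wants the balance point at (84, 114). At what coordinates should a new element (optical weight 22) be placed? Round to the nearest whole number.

With the new element, Σw becomes 4 + 9 + 3 + 9 + 22 = 47.
x: need Σw·x = 47·84 = 3948. Existing = 4·170 + 9·80 + 3·131 + 9·26 = 2027. Remainder 1921 / 22 ≈ 87.32.
y: need Σw·y = 47·114 = 5358. Existing = 4·110 + 9·76 + 3·97 + 9·122 = 2513. Remainder 2845 / 22 ≈ 129.32.

(87, 129)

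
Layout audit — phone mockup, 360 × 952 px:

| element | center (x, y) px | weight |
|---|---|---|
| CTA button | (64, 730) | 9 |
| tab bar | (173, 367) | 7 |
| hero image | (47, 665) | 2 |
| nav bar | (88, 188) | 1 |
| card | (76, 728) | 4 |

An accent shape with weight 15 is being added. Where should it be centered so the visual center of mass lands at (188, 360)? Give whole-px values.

With the accent shape, Σw becomes 9 + 7 + 2 + 1 + 4 + 15 = 38.
Along x: (2273 + 15·x) / 38 = 188 (existing moment 9·64 + 7·173 + 2·47 + 1·88 + 4·76 = 2273) ⇒ x = (7144 − 2273) / 15 ≈ 324.73.
Along y: (13569 + 15·y) / 38 = 360 (existing moment 9·730 + 7·367 + 2·665 + 1·188 + 4·728 = 13569) ⇒ y = (13680 − 13569) / 15 ≈ 7.40.

(325, 7)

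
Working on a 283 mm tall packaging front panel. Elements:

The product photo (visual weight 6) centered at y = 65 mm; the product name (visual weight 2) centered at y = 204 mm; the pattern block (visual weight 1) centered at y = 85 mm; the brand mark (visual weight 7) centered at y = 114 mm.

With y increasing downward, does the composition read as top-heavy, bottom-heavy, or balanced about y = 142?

Total weight = 6 + 2 + 1 + 7 = 16.
y-moment: 6·65 + 2·204 + 1·85 + 7·114 = 1681; centroid 1681/16 ≈ 105.06.
Since 105.1 is above (smaller y than) 142, the composition reads top-heavy.

top-heavy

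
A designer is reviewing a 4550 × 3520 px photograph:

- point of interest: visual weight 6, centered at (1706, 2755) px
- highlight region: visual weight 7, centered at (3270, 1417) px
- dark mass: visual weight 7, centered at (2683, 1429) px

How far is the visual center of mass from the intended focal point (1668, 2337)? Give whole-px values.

Weights sum to 6 + 7 + 7 = 20.
Σw·x = 6·1706 + 7·3270 + 7·2683 = 51907, so x̄ = 51907/20 ≈ 2595.35.
Σw·y = 6·2755 + 7·1417 + 7·1429 = 36452, so ȳ = 36452/20 ≈ 1822.60.
Relative to (1668, 2337): Δ = (927.35, -514.40); |Δ| = √(927.35² + -514.40²) ≈ 1060.46.

≈ 1060 px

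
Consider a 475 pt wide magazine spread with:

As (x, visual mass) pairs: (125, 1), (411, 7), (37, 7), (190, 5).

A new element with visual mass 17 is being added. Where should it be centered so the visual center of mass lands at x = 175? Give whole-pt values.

x ≈ 133

New total weight: (1 + 7 + 7 + 5) + 17 = 37.
x: target moment 37×175 = 6475; current 1·125 + 7·411 + 7·37 + 5·190 = 4211; the new element supplies 2264, so x = 2264/17 ≈ 133.18.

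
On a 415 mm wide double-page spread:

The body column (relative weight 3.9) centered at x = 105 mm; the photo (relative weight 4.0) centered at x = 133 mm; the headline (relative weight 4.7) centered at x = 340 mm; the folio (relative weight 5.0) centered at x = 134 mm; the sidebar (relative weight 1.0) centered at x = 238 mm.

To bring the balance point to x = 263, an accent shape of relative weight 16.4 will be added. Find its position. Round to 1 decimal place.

With the accent shape, Σw becomes 3.9 + 4.0 + 4.7 + 5.0 + 1.0 + 16.4 = 35.0.
x: target moment 35.0×263 = 9205.0; current 3.9·105 + 4.0·133 + 4.7·340 + 5.0·134 + 1.0·238 = 3447.5; the accent shape supplies 5757.5, so x = 5757.5/16.4 ≈ 351.07.

x ≈ 351.1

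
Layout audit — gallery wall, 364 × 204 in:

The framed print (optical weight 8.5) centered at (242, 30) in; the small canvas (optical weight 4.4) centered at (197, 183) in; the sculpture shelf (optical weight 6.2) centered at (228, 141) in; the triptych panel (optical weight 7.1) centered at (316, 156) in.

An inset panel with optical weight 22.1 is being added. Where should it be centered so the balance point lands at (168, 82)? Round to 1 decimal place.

With the inset panel, Σw becomes 8.5 + 4.4 + 6.2 + 7.1 + 22.1 = 48.3.
x: need Σw·x = 48.3·168 = 8114.4. Existing = 8.5·242 + 4.4·197 + 6.2·228 + 7.1·316 = 6581.0. Remainder 1533.4 / 22.1 ≈ 69.38.
y: need Σw·y = 48.3·82 = 3960.6. Existing = 8.5·30 + 4.4·183 + 6.2·141 + 7.1·156 = 3042.0. Remainder 918.6 / 22.1 ≈ 41.57.

(69.4, 41.6)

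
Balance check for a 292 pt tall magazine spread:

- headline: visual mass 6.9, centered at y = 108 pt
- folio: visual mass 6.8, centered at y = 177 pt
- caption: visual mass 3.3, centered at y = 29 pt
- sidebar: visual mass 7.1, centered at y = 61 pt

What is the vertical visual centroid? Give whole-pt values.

Total weight = 6.9 + 6.8 + 3.3 + 7.1 = 24.1.
Σw·y = 6.9·108 + 6.8·177 + 3.3·29 + 7.1·61 = 2477.6, so ȳ = 2477.6/24.1 ≈ 102.80.

y ≈ 103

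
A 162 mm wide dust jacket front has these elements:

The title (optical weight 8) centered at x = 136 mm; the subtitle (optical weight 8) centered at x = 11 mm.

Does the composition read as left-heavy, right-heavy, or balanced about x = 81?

Total weight = 8 + 8 = 16.
x-moment: 8·136 + 8·11 = 1176; centroid 1176/16 ≈ 73.50.
73.5 vs midline 81 → left-heavy.

left-heavy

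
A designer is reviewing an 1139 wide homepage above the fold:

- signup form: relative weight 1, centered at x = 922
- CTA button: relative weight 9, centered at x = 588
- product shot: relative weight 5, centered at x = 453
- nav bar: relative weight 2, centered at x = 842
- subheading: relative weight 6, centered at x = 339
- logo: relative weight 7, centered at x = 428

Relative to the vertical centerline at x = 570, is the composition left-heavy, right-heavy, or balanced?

left-heavy

Σw = 1 + 9 + 5 + 2 + 6 + 7 = 30.
x-moment: 1·922 + 9·588 + 5·453 + 2·842 + 6·339 + 7·428 = 15193; centroid 15193/30 ≈ 506.43.
506.4 vs midline 570 → left-heavy.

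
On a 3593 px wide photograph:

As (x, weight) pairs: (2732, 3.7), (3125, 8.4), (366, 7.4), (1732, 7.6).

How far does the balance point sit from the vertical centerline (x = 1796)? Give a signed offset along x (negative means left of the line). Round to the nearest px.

Total weight = 3.7 + 8.4 + 7.4 + 7.6 = 27.1.
x: (3.7·2732 + 8.4·3125 + 7.4·366 + 7.6·1732) / 27.1 = 52230.0 / 27.1 ≈ 1927.31
Offset from x = 1796: 1927.31 − 1796 ≈ 131.31.

≈ 131 px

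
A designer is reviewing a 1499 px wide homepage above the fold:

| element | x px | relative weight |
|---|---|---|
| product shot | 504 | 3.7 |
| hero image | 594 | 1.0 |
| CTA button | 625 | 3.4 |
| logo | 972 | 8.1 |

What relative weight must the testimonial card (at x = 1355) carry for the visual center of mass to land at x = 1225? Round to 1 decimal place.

w ≈ 56.8

Known weights sum to 3.7 + 1.0 + 3.4 + 8.1 = 16.2; their moment is 3.7·504 + 1.0·594 + 3.4·625 + 8.1·972 = 12457.0.
For the centroid to hit 1225: (12457.0 + w·1355) / (16.2 + w) = 1225.
Solving: w = (1225·16.2 − 12457.0) / (1355 − 1225) = 7388.0 / 130 ≈ 56.83.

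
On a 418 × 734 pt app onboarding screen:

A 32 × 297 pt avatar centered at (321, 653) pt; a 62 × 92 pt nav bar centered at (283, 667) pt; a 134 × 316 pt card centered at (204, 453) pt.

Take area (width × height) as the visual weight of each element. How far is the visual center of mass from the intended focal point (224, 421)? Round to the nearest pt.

Taking area as weight: avatar 32·297 = 9504, nav bar 62·92 = 5704, card 134·316 = 42344. Sum 57552.
Σw·x = 9504·321 + 5704·283 + 42344·204 = 13303192, so x̄ = 13303192/57552 ≈ 231.15.
Σw·y = 9504·653 + 5704·667 + 42344·453 = 29192512, so ȳ = 29192512/57552 ≈ 507.24.
Relative to (224, 421): Δ = (7.15, 86.24); |Δ| = √(7.15² + 86.24²) ≈ 86.53.

≈ 87 pt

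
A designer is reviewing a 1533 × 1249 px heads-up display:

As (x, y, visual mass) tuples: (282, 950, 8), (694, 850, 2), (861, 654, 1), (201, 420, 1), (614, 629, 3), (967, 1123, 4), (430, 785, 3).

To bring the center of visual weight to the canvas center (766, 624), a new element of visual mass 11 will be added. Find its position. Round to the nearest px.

(1234, 135)

After adding the new element, total weight = 8 + 2 + 1 + 1 + 3 + 4 + 3 + 11 = 33.
x: target moment 33×766 = 25278; current 8·282 + 2·694 + 1·861 + 1·201 + 3·614 + 4·967 + 3·430 = 11706; the new element supplies 13572, so x = 13572/11 ≈ 1233.82.
y: target moment 33×624 = 20592; current 8·950 + 2·850 + 1·654 + 1·420 + 3·629 + 4·1123 + 3·785 = 19108; the new element supplies 1484, so y = 1484/11 ≈ 134.91.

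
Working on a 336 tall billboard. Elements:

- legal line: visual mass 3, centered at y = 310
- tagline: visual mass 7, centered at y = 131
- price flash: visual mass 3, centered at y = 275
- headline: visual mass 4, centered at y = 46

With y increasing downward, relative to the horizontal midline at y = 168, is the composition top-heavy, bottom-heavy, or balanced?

Σw = 3 + 7 + 3 + 4 = 17.
y-moment: 3·310 + 7·131 + 3·275 + 4·46 = 2856; centroid 2856/17 ≈ 168.00.
The centroid 168.00 matches the midline at 168, so the layout is balanced.

balanced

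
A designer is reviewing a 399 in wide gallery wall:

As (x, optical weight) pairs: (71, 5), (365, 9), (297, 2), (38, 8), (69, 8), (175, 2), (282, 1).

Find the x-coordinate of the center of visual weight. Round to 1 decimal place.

Weights sum to 5 + 9 + 2 + 8 + 8 + 2 + 1 = 35.
Σw·x = 5722; x̄ = 5722/35 ≈ 163.49.

x ≈ 163.5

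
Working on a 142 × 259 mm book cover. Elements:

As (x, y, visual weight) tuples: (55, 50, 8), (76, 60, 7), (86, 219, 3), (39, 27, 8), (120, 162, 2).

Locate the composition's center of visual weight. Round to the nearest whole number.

(64, 72)

Total weight = 8 + 7 + 3 + 8 + 2 = 28.
x: (8·55 + 7·76 + 3·86 + 8·39 + 2·120) / 28 = 1782 / 28 ≈ 63.64
y: (8·50 + 7·60 + 3·219 + 8·27 + 2·162) / 28 = 2017 / 28 ≈ 72.04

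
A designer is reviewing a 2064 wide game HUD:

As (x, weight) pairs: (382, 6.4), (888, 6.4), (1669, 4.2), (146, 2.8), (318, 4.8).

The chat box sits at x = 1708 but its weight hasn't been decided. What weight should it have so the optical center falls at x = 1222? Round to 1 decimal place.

Existing Σw = 24.6 (6.4 + 6.4 + 4.2 + 2.8 + 4.8); existing moment 6.4·382 + 6.4·888 + 4.2·1669 + 2.8·146 + 4.8·318 = 17073.0.
For the centroid to hit 1222: (17073.0 + w·1708) / (24.6 + w) = 1222.
Rearranging, w·(1708 − 1222) = 1222·24.6 − 17073.0 = 12988.2, so w ≈ 12988.2/486 = 26.72.

w ≈ 26.7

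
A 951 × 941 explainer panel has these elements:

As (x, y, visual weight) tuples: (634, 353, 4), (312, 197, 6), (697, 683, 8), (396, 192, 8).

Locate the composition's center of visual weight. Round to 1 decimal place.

(505.8, 369.0)

Total weight = 4 + 6 + 8 + 8 = 26.
x: (4·634 + 6·312 + 8·697 + 8·396) / 26 = 13152 / 26 ≈ 505.85
y: (4·353 + 6·197 + 8·683 + 8·192) / 26 = 9594 / 26 ≈ 369.00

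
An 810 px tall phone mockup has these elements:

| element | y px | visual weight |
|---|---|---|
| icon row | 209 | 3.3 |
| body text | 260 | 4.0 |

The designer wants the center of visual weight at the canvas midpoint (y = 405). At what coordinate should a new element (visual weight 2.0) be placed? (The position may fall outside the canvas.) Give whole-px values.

y ≈ 1018

After adding the new element, total weight = 3.3 + 4.0 + 2.0 = 9.3.
y: target moment 9.3×405 = 3766.5; current 3.3·209 + 4.0·260 = 1729.7; the new element supplies 2036.8, so y = 2036.8/2.0 ≈ 1018.40.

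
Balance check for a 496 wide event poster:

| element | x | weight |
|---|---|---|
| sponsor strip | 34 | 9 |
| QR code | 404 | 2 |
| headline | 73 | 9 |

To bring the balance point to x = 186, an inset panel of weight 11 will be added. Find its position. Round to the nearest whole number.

After adding the inset panel, total weight = 9 + 2 + 9 + 11 = 31.
Along x: (1771 + 11·x) / 31 = 186 (existing moment 9·34 + 2·404 + 9·73 = 1771) ⇒ x = (5766 − 1771) / 11 ≈ 363.18.

x ≈ 363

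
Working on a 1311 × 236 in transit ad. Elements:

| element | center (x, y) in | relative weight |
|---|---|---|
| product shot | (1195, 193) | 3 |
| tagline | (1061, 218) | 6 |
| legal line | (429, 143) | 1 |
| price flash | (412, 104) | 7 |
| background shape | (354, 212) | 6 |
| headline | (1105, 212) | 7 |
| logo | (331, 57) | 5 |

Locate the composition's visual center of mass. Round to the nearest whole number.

Σw = 3 + 6 + 1 + 7 + 6 + 7 + 5 = 35.
x: moment 24778 / weight 35 ≈ 707.94
y: moment 5799 / weight 35 ≈ 165.69

(708, 166)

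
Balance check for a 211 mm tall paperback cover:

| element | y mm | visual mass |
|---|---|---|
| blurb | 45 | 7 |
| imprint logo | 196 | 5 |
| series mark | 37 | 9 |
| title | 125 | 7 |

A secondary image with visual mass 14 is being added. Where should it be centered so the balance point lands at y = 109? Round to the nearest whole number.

New total weight: (7 + 5 + 9 + 7) + 14 = 42.
y: target moment 42×109 = 4578; current 7·45 + 5·196 + 9·37 + 7·125 = 2503; the secondary image supplies 2075, so y = 2075/14 ≈ 148.21.

y ≈ 148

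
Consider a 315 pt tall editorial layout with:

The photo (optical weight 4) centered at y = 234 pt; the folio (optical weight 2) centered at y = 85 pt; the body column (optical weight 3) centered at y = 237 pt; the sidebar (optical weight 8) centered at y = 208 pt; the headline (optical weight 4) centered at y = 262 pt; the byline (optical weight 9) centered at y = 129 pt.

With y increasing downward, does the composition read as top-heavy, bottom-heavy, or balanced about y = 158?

bottom-heavy

Weights sum to 4 + 2 + 3 + 8 + 4 + 9 = 30.
y-moment: 4·234 + 2·85 + 3·237 + 8·208 + 4·262 + 9·129 = 5690; centroid 5690/30 ≈ 189.67.
189.7 vs midline 158 → bottom-heavy.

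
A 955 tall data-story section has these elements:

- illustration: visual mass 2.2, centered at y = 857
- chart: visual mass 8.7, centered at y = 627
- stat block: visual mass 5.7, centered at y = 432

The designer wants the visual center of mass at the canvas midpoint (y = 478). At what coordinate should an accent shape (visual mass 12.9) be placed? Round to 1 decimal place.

y ≈ 333.2

New total weight: (2.2 + 8.7 + 5.7) + 12.9 = 29.5.
y: need Σw·y = 29.5·478 = 14101.0. Existing = 2.2·857 + 8.7·627 + 5.7·432 = 9802.7. Remainder 4298.3 / 12.9 ≈ 333.20.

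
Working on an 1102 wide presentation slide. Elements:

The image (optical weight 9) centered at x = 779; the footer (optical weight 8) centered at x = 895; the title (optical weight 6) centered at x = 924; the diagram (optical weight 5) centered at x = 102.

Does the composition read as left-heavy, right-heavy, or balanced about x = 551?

right-heavy

Σw = 9 + 8 + 6 + 5 = 28.
x-moment: 9·779 + 8·895 + 6·924 + 5·102 = 20225; centroid 20225/28 ≈ 722.32.
722.3 vs midline 551 → right-heavy.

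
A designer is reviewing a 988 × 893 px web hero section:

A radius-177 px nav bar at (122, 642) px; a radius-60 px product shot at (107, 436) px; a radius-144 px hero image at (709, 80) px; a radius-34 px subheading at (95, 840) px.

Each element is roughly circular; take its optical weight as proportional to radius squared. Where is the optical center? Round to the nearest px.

(335, 428)

r² weights: nav bar 177² = 31329, product shot 60² = 3600, hero image 144² = 20736, subheading 34² = 1156. Total = 56821.
Σw·x = 31329·122 + 3600·107 + 20736·709 + 1156·95 = 19018982, so x̄ = 19018982/56821 ≈ 334.72.
Σw·y = 31329·642 + 3600·436 + 20736·80 + 1156·840 = 24312738, so ȳ = 24312738/56821 ≈ 427.88.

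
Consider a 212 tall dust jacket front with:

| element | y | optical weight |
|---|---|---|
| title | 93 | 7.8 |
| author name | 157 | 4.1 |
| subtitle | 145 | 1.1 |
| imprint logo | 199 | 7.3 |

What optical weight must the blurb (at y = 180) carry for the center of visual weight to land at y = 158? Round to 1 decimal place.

Fixed elements: Σw = 7.8 + 4.1 + 1.1 + 7.3 = 20.3, Σw·y = 7.8·93 + 4.1·157 + 1.1·145 + 7.3·199 = 2981.3.
Balance at y = 158 requires (2981.3 + w·180) / (20.3 + w) = 158.
Rearranging, w·(180 − 158) = 158·20.3 − 2981.3 = 226.1, so w ≈ 226.1/22 = 10.28.

w ≈ 10.3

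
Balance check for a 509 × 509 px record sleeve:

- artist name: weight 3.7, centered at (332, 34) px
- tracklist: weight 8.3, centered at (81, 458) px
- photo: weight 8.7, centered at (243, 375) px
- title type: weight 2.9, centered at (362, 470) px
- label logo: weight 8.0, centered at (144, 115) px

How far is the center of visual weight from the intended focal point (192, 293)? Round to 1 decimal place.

≈ 8.3 px

Σw = 3.7 + 8.3 + 8.7 + 2.9 + 8.0 = 31.6.
x-moment: 3.7·332 + 8.3·81 + 8.7·243 + 2.9·362 + 8.0·144 = 6216.6; centroid 6216.6/31.6 ≈ 196.73.
y-moment: 3.7·34 + 8.3·458 + 8.7·375 + 2.9·470 + 8.0·115 = 9472.7; centroid 9472.7/31.6 ≈ 299.77.
Offset from (192, 293): Δx ≈ 4.73, Δy ≈ 6.77; distance = √(Δx² + Δy²) ≈ 8.26.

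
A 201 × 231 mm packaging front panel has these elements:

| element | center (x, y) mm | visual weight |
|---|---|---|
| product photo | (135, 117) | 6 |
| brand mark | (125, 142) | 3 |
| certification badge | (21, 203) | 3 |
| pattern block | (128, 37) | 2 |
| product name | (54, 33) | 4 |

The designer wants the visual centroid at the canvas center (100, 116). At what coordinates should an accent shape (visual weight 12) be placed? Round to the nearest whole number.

(107, 128)

With the accent shape, Σw becomes 6 + 3 + 3 + 2 + 4 + 12 = 30.
x: target moment 30×100 = 3000; current 6·135 + 3·125 + 3·21 + 2·128 + 4·54 = 1720; the accent shape supplies 1280, so x = 1280/12 ≈ 106.67.
y: target moment 30×116 = 3480; current 6·117 + 3·142 + 3·203 + 2·37 + 4·33 = 1943; the accent shape supplies 1537, so y = 1537/12 ≈ 128.08.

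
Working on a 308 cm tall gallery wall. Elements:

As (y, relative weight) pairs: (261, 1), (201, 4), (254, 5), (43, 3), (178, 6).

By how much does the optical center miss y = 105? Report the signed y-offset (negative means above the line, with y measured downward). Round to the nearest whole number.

Total weight = 1 + 4 + 5 + 3 + 6 = 19.
y: (1·261 + 4·201 + 5·254 + 3·43 + 6·178) / 19 = 3532 / 19 ≈ 185.89
Offset from y = 105: 185.89 − 105 ≈ 80.89.

≈ 81 cm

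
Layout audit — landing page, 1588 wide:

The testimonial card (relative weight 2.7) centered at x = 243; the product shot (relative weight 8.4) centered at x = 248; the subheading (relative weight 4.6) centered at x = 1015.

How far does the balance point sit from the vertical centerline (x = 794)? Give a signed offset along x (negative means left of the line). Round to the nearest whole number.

Σw = 2.7 + 8.4 + 4.6 = 15.7.
x-moment: 2.7·243 + 8.4·248 + 4.6·1015 = 7408.3; centroid 7408.3/15.7 ≈ 471.87.
Against x = 794, that's 471.87 − 794 = -322.13.

≈ -322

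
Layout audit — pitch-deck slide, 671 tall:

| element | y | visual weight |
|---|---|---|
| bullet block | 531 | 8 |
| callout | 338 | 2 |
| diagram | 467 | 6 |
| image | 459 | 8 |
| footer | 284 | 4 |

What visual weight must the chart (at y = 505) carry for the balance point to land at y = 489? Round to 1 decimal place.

w ≈ 72.4

Fixed elements: Σw = 8 + 2 + 6 + 8 + 4 = 28, Σw·y = 8·531 + 2·338 + 6·467 + 8·459 + 4·284 = 12534.
Set Σw·y/Σw = 489: (12534 + 505w) = 489·(28 + w).
Rearranging, w·(505 − 489) = 489·28 − 12534 = 1158, so w ≈ 1158/16 = 72.37.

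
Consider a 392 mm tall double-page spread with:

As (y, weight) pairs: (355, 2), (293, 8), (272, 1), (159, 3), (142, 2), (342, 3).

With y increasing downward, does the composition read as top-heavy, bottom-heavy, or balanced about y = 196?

bottom-heavy

Σw = 2 + 8 + 1 + 3 + 2 + 3 = 19.
Σw·y = 2·355 + 8·293 + 1·272 + 3·159 + 2·142 + 3·342 = 5113, so ȳ = 5113/19 ≈ 269.11.
Since 269.1 is below (larger y than) 196, the composition reads bottom-heavy.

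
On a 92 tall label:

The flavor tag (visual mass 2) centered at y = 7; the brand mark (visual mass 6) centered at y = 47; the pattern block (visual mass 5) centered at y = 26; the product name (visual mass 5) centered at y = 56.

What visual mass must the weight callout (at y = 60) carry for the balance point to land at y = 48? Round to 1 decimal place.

Existing Σw = 18 (2 + 6 + 5 + 5); existing moment 2·7 + 6·47 + 5·26 + 5·56 = 706.
For the centroid to hit 48: (706 + w·60) / (18 + w) = 48.
So w = (48·18 − 706)/(60 − 48) = 158/12 ≈ 13.17.

w ≈ 13.2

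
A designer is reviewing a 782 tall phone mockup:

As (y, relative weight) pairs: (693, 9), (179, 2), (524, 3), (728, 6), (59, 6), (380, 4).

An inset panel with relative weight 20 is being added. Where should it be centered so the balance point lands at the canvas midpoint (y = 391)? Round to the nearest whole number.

y ≈ 257

With the inset panel, Σw becomes 9 + 2 + 3 + 6 + 6 + 4 + 20 = 50.
y: target moment 50×391 = 19550; current 9·693 + 2·179 + 3·524 + 6·728 + 6·59 + 4·380 = 14409; the inset panel supplies 5141, so y = 5141/20 ≈ 257.05.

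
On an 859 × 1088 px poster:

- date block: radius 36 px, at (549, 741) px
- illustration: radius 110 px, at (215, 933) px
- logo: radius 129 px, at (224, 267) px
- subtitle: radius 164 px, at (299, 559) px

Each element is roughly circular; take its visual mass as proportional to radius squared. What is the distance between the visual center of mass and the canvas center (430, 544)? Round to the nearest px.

≈ 166 px

Weights ∝ r²: date block 36² = 1296, illustration 110² = 12100, logo 129² = 16641, subtitle 164² = 26896; Σw = 56933.
x: (1296·549 + 12100·215 + 16641·224 + 26896·299) / 56933 = 15082492 / 56933 ≈ 264.92
y: (1296·741 + 12100·933 + 16641·267 + 26896·559) / 56933 = 31727647 / 56933 ≈ 557.28
Relative to (430, 544): Δ = (-165.08, 13.28); |Δ| = √(-165.08² + 13.28²) ≈ 165.62.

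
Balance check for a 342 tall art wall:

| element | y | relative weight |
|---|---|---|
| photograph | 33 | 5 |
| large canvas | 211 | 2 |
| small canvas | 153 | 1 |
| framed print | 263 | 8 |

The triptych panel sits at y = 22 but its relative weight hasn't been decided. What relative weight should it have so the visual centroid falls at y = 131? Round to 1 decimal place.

w ≈ 6.9

Existing Σw = 16 (5 + 2 + 1 + 8); existing moment 5·33 + 2·211 + 1·153 + 8·263 = 2844.
For the centroid to hit 131: (2844 + w·22) / (16 + w) = 131.
Rearranging, w·(22 − 131) = 131·16 − 2844 = -748, so w ≈ -748/-109 = 6.86.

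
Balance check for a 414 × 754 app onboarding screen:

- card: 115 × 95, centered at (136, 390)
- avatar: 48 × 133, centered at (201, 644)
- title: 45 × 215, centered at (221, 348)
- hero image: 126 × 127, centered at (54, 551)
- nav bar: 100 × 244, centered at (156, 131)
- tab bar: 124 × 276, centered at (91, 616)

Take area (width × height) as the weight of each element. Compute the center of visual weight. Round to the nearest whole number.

(125, 441)

Taking area as weight: card 115·95 = 10925, avatar 48·133 = 6384, title 45·215 = 9675, hero image 126·127 = 16002, nav bar 100·244 = 24400, tab bar 124·276 = 34224. Sum 101610.
x: (10925·136 + 6384·201 + 9675·221 + 16002·54 + 24400·156 + 34224·91) / 101610 = 12692051 / 101610 ≈ 124.91
y: (10925·390 + 6384·644 + 9675·348 + 16002·551 + 24400·131 + 34224·616) / 101610 = 44834432 / 101610 ≈ 441.24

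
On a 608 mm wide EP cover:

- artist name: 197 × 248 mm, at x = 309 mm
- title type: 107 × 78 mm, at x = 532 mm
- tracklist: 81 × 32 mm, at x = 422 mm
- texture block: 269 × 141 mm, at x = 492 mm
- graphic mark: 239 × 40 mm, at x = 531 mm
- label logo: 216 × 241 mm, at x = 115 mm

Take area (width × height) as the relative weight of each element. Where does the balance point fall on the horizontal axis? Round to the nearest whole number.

x ≈ 316

Taking area as weight: artist name 197·248 = 48856, title type 107·78 = 8346, tracklist 81·32 = 2592, texture block 269·141 = 37929, graphic mark 239·40 = 9560, label logo 216·241 = 52056. Sum 159339.
x-moment: 48856·309 + 8346·532 + 2592·422 + 37929·492 + 9560·531 + 52056·115 = 50354268; centroid 50354268/159339 ≈ 316.02.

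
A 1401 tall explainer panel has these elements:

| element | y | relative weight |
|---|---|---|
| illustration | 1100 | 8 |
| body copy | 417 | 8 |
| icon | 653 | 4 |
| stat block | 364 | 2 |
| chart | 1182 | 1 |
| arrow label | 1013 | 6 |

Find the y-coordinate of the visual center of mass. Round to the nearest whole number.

Total weight = 8 + 8 + 4 + 2 + 1 + 6 = 29.
y: moment 22736 / weight 29 ≈ 784.00

y ≈ 784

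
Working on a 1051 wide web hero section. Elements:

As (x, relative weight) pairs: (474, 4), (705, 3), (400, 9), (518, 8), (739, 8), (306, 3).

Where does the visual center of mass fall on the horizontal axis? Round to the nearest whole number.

Total weight = 4 + 3 + 9 + 8 + 8 + 3 = 35.
x-moment: 4·474 + 3·705 + 9·400 + 8·518 + 8·739 + 3·306 = 18585; centroid 18585/35 ≈ 531.00.

x ≈ 531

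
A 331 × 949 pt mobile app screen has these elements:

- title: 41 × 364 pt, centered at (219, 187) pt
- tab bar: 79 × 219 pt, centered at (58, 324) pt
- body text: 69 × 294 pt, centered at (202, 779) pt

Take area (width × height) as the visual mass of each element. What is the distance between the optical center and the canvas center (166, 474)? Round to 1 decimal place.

Taking area as weight: title 41·364 = 14924, tab bar 79·219 = 17301, body text 69·294 = 20286. Sum 52511.
x-moment: 14924·219 + 17301·58 + 20286·202 = 8369586; centroid 8369586/52511 ≈ 159.39.
y-moment: 14924·187 + 17301·324 + 20286·779 = 24199106; centroid 24199106/52511 ≈ 460.84.
From (166, 474): dx = -6.61, dy = -13.16, so the distance is √(dx²+dy²) ≈ 14.73.

≈ 14.7 pt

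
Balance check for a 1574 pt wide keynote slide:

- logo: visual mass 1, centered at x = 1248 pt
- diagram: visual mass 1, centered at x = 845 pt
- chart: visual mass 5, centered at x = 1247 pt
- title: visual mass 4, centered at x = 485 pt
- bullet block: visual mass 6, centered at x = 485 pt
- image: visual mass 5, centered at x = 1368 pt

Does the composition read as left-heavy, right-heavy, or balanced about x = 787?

right-heavy

Total weight = 1 + 1 + 5 + 4 + 6 + 5 = 22.
Σw·x = 20018; x̄ = 20018/22 ≈ 909.91.
909.9 vs midline 787 → right-heavy.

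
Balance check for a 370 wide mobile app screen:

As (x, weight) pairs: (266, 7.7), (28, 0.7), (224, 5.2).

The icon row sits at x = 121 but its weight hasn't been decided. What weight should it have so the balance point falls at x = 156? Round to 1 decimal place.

w ≈ 31.7

Existing Σw = 13.6 (7.7 + 0.7 + 5.2); existing moment 7.7·266 + 0.7·28 + 5.2·224 = 3232.6.
Balance at x = 156 requires (3232.6 + w·121) / (13.6 + w) = 156.
Solving: w = (156·13.6 − 3232.6) / (121 − 156) = -1111.0 / -35 ≈ 31.74.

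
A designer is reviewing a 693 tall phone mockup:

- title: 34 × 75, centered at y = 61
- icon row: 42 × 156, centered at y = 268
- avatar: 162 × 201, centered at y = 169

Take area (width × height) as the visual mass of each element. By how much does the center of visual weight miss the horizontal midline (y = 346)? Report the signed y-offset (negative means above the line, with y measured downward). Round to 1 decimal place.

≈ -168.0

Taking area as weight: title 34·75 = 2550, icon row 42·156 = 6552, avatar 162·201 = 32562. Sum 41664.
Σw·y = 2550·61 + 6552·268 + 32562·169 = 7414464, so ȳ = 7414464/41664 ≈ 177.96.
Offset from y = 346: 177.96 − 346 ≈ -168.04.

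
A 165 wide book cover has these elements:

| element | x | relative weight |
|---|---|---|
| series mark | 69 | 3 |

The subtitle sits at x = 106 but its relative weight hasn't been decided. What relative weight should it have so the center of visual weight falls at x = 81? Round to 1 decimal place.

w ≈ 1.4

The single fixed element contributes weight 3, moment 3·69 = 207.
Set Σw·x/Σw = 81: (207 + 106w) = 81·(3 + w).
Solving: w = (81·3 − 207) / (106 − 81) = 36 / 25 ≈ 1.44.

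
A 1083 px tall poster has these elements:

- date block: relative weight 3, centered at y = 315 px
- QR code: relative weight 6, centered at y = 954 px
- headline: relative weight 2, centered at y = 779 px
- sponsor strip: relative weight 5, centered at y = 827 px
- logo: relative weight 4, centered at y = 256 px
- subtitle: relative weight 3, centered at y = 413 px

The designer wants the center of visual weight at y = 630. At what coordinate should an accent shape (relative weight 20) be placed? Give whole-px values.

y ≈ 623

After adding the accent shape, total weight = 3 + 6 + 2 + 5 + 4 + 3 + 20 = 43.
y: target moment 43×630 = 27090; current 3·315 + 6·954 + 2·779 + 5·827 + 4·256 + 3·413 = 14625; the accent shape supplies 12465, so y = 12465/20 ≈ 623.25.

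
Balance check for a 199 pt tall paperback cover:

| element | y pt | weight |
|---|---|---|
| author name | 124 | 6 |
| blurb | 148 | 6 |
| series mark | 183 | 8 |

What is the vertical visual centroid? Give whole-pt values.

y ≈ 155

Σw = 6 + 6 + 8 = 20.
y-moment: 6·124 + 6·148 + 8·183 = 3096; centroid 3096/20 ≈ 154.80.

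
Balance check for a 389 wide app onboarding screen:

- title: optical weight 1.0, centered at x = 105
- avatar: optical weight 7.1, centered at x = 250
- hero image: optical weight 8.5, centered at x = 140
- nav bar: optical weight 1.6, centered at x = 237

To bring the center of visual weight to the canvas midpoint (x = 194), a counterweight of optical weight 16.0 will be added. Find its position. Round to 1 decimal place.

With the counterweight, Σw becomes 1.0 + 7.1 + 8.5 + 1.6 + 16.0 = 34.2.
x: need Σw·x = 34.2·194 = 6634.8. Existing = 1.0·105 + 7.1·250 + 8.5·140 + 1.6·237 = 3449.2. Remainder 3185.6 / 16.0 ≈ 199.10.

x ≈ 199.1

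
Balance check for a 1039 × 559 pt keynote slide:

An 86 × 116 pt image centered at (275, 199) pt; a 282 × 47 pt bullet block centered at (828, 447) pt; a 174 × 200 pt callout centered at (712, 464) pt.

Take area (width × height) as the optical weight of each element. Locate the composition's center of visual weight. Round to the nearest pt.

Areas: image 86·116 = 9976, bullet block 282·47 = 13254, callout 174·200 = 34800. Total weight = 58030.
x-moment: 9976·275 + 13254·828 + 34800·712 = 38495312; centroid 38495312/58030 ≈ 663.37.
y-moment: 9976·199 + 13254·447 + 34800·464 = 24056962; centroid 24056962/58030 ≈ 414.56.

(663, 415)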